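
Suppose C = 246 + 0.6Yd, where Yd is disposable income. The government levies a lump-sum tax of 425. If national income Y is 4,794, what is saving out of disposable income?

Yd = Y − T = 4794 − 425 = 4369
C = 246 + 0.6(4369) = 246 + 2621.4 = 2867.4
S = Yd − C = 4369 − 2867.4 = 1501.6

S = 1501.6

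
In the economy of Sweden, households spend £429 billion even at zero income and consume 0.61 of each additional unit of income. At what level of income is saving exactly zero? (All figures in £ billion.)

Y = 1100

At break-even, C = Y: 429 + 0.61Y = Y
0.39Y = 429, so Y = 429/0.39 = 1100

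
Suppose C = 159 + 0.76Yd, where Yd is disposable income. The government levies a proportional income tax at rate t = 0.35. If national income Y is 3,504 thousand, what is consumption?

Yd = (1 − 0.35)(3504) = 0.65(3504) = 2277.6
C = 159 + 0.76(2277.6) = 159 + 1730.976 = 1889.976

C = 1889.976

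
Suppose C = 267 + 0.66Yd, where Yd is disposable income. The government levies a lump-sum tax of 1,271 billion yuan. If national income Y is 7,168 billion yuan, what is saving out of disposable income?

Yd = Y − T = 7168 − 1271 = 5897
C = 267 + 0.66(5897) = 267 + 3892.02 = 4159.02
S = Yd − C = 5897 − 4159.02 = 1737.98

S = 1737.98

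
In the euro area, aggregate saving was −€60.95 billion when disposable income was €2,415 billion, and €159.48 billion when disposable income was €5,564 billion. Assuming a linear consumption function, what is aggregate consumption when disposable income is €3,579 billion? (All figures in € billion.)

C = 3558.47

MPS = ΔS/ΔY = (159.48 − (-60.95))/(5564 − 2415) = 220.43/3149 = 0.07
MPC = 1 − MPS = 0.93
Autonomous saving = -60.95 − 0.07(2415) = -230, so a = 230
C = 230 + 0.93(3579) = 230 + 3328.47 = 3558.47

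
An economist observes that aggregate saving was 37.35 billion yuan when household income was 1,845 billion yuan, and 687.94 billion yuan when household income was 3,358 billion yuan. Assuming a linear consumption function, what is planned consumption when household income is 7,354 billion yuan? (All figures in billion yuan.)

C = 4947.78

MPS = ΔS/ΔY = (687.94 − 37.35)/(3358 − 1845) = 650.59/1513 = 0.43
MPC = 1 − MPS = 0.57
Autonomous saving = 37.35 − 0.43(1845) = -756, so a = 756
C = 756 + 0.57(7354) = 756 + 4191.78 = 4947.78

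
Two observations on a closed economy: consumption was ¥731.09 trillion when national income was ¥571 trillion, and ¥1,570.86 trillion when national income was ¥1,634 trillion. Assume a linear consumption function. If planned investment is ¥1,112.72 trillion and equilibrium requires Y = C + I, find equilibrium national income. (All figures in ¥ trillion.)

MPC = (1570.86 − 731.09)/(1634 − 571) = 839.77/1063 = 0.79
a = 731.09 − 0.79(571) = 280
Equilibrium: Y = 280 + 0.79Y + 1112.72
0.21Y = 1392.72, so Y = 1392.72/0.21 = 6632

Y = 6632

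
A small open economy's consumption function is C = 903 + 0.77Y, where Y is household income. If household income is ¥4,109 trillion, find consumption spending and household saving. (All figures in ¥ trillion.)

C = 4066.93; S = 42.07

C = 903 + 0.77(4109) = 903 + 3163.93 = 4066.93
S = Y − C = 4109 − 4066.93 = 42.07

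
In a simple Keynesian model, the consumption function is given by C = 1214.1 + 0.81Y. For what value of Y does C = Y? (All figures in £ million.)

Y = 6390

At break-even, C = Y: 1214.1 + 0.81Y = Y
0.19Y = 1214.1, so Y = 1214.1/0.19 = 6390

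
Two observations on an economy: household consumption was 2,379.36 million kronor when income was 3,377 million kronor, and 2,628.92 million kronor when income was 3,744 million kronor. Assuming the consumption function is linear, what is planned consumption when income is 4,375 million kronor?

C = 3058

MPC = (2628.92 − 2379.36)/(3744 − 3377) = 249.56/367 = 0.68
a = 2379.36 − 0.68(3377) = 2379.36 − 2296.36 = 83
C = 83 + 0.68(4375) = 83 + 2975 = 3058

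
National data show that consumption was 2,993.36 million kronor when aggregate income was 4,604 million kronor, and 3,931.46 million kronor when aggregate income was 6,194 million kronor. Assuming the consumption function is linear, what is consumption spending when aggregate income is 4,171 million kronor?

MPC = (3931.46 − 2993.36)/(6194 − 4604) = 938.1/1590 = 0.59
a = 2993.36 − 0.59(4604) = 2993.36 − 2716.36 = 277
C = 277 + 0.59(4171) = 277 + 2460.89 = 2737.89

C = 2737.89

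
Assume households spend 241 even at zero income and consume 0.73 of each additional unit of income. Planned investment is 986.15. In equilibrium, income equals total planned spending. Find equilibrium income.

Y = C + I = 241 + 0.73Y + 986.15
Y − 0.73Y = 1227.15
0.27Y = 1227.15, so Y = 1227.15/0.27 = 4545

Y = 4545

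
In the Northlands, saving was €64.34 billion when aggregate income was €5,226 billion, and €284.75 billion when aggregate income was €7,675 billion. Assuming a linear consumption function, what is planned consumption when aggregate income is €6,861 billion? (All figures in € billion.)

C = 6649.51

MPS = ΔS/ΔY = (284.75 − 64.34)/(7675 − 5226) = 220.41/2449 = 0.09
MPC = 1 − MPS = 0.91
Autonomous saving = 64.34 − 0.09(5226) = -406, so a = 406
C = 406 + 0.91(6861) = 406 + 6243.51 = 6649.51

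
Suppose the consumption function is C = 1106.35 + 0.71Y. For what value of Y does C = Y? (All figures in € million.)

Y = 3815

At break-even, C = Y: 1106.35 + 0.71Y = Y
0.29Y = 1106.35, so Y = 1106.35/0.29 = 3815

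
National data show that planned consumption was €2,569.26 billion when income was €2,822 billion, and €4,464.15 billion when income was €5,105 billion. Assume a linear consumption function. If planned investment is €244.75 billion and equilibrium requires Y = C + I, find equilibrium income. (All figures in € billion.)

Y = 2775

MPC = (4464.15 − 2569.26)/(5105 − 2822) = 1894.89/2283 = 0.83
a = 2569.26 − 0.83(2822) = 227
Equilibrium: Y = 227 + 0.83Y + 244.75
0.17Y = 471.75, so Y = 471.75/0.17 = 2775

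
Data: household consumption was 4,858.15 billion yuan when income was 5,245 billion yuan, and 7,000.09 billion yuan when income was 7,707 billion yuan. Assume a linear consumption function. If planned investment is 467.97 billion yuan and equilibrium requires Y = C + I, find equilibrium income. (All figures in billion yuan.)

MPC = (7000.09 − 4858.15)/(7707 − 5245) = 2141.94/2462 = 0.87
a = 4858.15 − 0.87(5245) = 295
Equilibrium: Y = 295 + 0.87Y + 467.97
0.13Y = 762.97, so Y = 762.97/0.13 = 5869

Y = 5869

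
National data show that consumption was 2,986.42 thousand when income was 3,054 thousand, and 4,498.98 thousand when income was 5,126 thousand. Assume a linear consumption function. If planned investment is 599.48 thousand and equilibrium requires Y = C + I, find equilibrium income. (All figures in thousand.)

Y = 5024

MPC = (4498.98 − 2986.42)/(5126 − 3054) = 1512.56/2072 = 0.73
a = 2986.42 − 0.73(3054) = 757
Equilibrium: Y = 757 + 0.73Y + 599.48
0.27Y = 1356.48, so Y = 1356.48/0.27 = 5024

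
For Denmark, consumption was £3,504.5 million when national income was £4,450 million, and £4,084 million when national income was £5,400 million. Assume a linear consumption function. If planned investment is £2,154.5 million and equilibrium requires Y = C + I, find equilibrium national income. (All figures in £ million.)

MPC = (4084 − 3504.5)/(5400 − 4450) = 579.5/950 = 0.61
a = 3504.5 − 0.61(4450) = 790
Equilibrium: Y = 790 + 0.61Y + 2154.5
0.39Y = 2944.5, so Y = 2944.5/0.39 = 7550

Y = 7550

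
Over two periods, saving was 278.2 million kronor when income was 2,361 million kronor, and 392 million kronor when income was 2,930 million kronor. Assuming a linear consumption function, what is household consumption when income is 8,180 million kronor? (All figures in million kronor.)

MPS = ΔS/ΔY = (392 − 278.2)/(2930 − 2361) = 113.8/569 = 0.2
MPC = 1 − MPS = 0.8
Autonomous saving = 278.2 − 0.2(2361) = -194, so a = 194
C = 194 + 0.8(8180) = 194 + 6544 = 6738

C = 6738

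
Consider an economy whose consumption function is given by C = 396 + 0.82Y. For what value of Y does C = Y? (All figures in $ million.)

Y = 2200

At break-even, C = Y: 396 + 0.82Y = Y
0.18Y = 396, so Y = 396/0.18 = 2200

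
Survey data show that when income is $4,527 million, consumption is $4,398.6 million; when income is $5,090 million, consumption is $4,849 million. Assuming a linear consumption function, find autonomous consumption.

MPC = ΔC/ΔY = (4849 − 4398.6)/(5090 − 4527) = 450.4/563 = 0.8
a = C − MPC·Y = 4398.6 − 0.8(4527) = 4398.6 − 3621.6 = 777

a = 777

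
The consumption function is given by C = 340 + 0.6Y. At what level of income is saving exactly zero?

At break-even, C = Y: 340 + 0.6Y = Y
0.4Y = 340, so Y = 340/0.4 = 850

Y = 850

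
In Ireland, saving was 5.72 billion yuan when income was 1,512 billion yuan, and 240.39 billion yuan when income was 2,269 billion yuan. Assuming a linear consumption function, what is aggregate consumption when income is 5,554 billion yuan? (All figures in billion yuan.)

MPS = ΔS/ΔY = (240.39 − 5.72)/(2269 − 1512) = 234.67/757 = 0.31
MPC = 1 − MPS = 0.69
Autonomous saving = 5.72 − 0.31(1512) = -463, so a = 463
C = 463 + 0.69(5554) = 463 + 3832.26 = 4295.26

C = 4295.26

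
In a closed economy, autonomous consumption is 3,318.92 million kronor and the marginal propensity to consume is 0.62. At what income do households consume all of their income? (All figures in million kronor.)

At break-even, C = Y: 3318.92 + 0.62Y = Y
0.38Y = 3318.92, so Y = 3318.92/0.38 = 8734

Y = 8734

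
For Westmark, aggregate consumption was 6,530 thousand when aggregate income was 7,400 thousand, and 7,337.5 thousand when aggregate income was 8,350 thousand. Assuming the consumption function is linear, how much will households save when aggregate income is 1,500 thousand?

S = -15

MPC = (7337.5 − 6530)/(8350 − 7400) = 807.5/950 = 0.85
a = 6530 − 0.85(7400) = 6530 − 6290 = 240
C = 240 + 0.85(1500) = 1515
S = 1500 − 1515 = -15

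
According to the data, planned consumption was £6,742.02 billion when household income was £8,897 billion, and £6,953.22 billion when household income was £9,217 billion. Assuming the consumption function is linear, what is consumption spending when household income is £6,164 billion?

C = 4938.24

MPC = (6953.22 − 6742.02)/(9217 − 8897) = 211.2/320 = 0.66
a = 6742.02 − 0.66(8897) = 6742.02 − 5872.02 = 870
C = 870 + 0.66(6164) = 870 + 4068.24 = 4938.24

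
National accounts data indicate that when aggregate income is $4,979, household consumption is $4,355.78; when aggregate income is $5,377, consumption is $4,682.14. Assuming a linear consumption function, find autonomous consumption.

MPC = ΔC/ΔY = (4682.14 − 4355.78)/(5377 − 4979) = 326.36/398 = 0.82
a = C − MPC·Y = 4355.78 − 0.82(4979) = 4355.78 − 4082.78 = 273

a = 273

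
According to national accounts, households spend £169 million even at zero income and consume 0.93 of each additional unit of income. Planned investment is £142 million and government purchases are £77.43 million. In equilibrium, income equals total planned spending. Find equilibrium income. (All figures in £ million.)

Y = C + I + G = 169 + 0.93Y + 142 + 77.43
Y − 0.93Y = 388.43
0.07Y = 388.43, so Y = 388.43/0.07 = 5549

Y = 5549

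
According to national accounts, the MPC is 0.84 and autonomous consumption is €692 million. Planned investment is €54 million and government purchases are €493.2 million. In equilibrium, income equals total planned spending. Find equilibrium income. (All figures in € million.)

Y = 7745

Y = C + I + G = 692 + 0.84Y + 54 + 493.2
Y − 0.84Y = 1239.2
0.16Y = 1239.2, so Y = 1239.2/0.16 = 7745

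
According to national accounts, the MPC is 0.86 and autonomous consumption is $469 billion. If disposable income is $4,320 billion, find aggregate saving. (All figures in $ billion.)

S = 135.8

C = 469 + 0.86(4320) = 469 + 3715.2 = 4184.2
S = Y − C = 4320 − 4184.2 = 135.8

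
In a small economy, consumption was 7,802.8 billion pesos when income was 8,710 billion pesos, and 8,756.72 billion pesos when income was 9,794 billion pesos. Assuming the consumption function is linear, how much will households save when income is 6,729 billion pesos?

S = 669.48

MPC = (8756.72 − 7802.8)/(9794 − 8710) = 953.92/1084 = 0.88
a = 7802.8 − 0.88(8710) = 7802.8 − 7664.8 = 138
C = 138 + 0.88(6729) = 6059.52
S = 6729 − 6059.52 = 669.48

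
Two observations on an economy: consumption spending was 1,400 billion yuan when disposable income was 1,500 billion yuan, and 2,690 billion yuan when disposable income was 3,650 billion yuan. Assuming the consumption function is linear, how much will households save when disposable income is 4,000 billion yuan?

MPC = (2690 − 1400)/(3650 − 1500) = 1290/2150 = 0.6
a = 1400 − 0.6(1500) = 1400 − 900 = 500
C = 500 + 0.6(4000) = 2900
S = 4000 − 2900 = 1100

S = 1100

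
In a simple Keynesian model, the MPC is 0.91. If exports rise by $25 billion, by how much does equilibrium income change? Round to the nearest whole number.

ΔY ≈ 278

The multiplier is 1/(1 − MPC) = 1/0.09.
ΔY = 25/0.09 = 277.78 ≈ 278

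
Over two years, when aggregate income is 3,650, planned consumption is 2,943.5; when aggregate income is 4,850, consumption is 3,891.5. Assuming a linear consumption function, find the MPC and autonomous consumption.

MPC = 0.79; a = 60

MPC = ΔC/ΔY = (3891.5 − 2943.5)/(4850 − 3650) = 948/1200 = 0.79
a = C − MPC·Y = 2943.5 − 0.79(3650) = 2943.5 − 2883.5 = 60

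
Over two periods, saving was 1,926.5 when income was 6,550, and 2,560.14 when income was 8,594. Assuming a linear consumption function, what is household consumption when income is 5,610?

C = 3974.9

MPS = ΔS/ΔY = (2560.14 − 1926.5)/(8594 − 6550) = 633.64/2044 = 0.31
MPC = 1 − MPS = 0.69
Autonomous saving = 1926.5 − 0.31(6550) = -104, so a = 104
C = 104 + 0.69(5610) = 104 + 3870.9 = 3974.9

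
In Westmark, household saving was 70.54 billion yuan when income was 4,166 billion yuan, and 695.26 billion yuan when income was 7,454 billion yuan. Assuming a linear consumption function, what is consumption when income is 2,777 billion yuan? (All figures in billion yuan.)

C = 2970.37

MPS = ΔS/ΔY = (695.26 − 70.54)/(7454 − 4166) = 624.72/3288 = 0.19
MPC = 1 − MPS = 0.81
Autonomous saving = 70.54 − 0.19(4166) = -721, so a = 721
C = 721 + 0.81(2777) = 721 + 2249.37 = 2970.37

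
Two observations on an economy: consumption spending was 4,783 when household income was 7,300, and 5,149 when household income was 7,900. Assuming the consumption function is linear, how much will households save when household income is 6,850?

S = 2341.5

MPC = (5149 − 4783)/(7900 − 7300) = 366/600 = 0.61
a = 4783 − 0.61(7300) = 4783 − 4453 = 330
C = 330 + 0.61(6850) = 4508.5
S = 6850 − 4508.5 = 2341.5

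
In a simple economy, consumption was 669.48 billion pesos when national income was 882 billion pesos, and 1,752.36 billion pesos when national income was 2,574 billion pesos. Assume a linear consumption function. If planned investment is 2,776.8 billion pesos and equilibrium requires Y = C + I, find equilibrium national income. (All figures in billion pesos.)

Y = 8005

MPC = (1752.36 − 669.48)/(2574 − 882) = 1082.88/1692 = 0.64
a = 669.48 − 0.64(882) = 105
Equilibrium: Y = 105 + 0.64Y + 2776.8
0.36Y = 2881.8, so Y = 2881.8/0.36 = 8005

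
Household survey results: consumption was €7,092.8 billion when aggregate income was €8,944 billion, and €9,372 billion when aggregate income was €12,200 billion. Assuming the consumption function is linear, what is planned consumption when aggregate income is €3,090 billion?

C = 2995

MPC = (9372 − 7092.8)/(12200 − 8944) = 2279.2/3256 = 0.7
a = 7092.8 − 0.7(8944) = 7092.8 − 6260.8 = 832
C = 832 + 0.7(3090) = 832 + 2163 = 2995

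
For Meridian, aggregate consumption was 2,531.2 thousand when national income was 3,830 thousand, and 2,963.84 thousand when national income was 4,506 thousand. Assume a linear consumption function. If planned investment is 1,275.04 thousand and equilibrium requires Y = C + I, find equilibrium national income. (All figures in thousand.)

MPC = (2963.84 − 2531.2)/(4506 − 3830) = 432.64/676 = 0.64
a = 2531.2 − 0.64(3830) = 80
Equilibrium: Y = 80 + 0.64Y + 1275.04
0.36Y = 1355.04, so Y = 1355.04/0.36 = 3764

Y = 3764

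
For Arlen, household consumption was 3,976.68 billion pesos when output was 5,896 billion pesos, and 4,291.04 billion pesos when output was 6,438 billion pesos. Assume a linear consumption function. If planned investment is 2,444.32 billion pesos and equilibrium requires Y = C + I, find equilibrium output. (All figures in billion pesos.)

MPC = (4291.04 − 3976.68)/(6438 − 5896) = 314.36/542 = 0.58
a = 3976.68 − 0.58(5896) = 557
Equilibrium: Y = 557 + 0.58Y + 2444.32
0.42Y = 3001.32, so Y = 3001.32/0.42 = 7146

Y = 7146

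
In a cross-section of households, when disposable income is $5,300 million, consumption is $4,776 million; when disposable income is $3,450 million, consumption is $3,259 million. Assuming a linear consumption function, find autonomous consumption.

MPC = ΔC/ΔY = (4776 − 3259)/(5300 − 3450) = 1517/1850 = 0.82
a = C − MPC·Y = 3259 − 0.82(3450) = 3259 − 2829 = 430

a = 430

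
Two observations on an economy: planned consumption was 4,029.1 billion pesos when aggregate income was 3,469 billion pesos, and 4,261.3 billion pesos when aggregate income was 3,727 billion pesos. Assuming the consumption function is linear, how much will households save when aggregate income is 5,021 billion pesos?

MPC = (4261.3 − 4029.1)/(3727 − 3469) = 232.2/258 = 0.9
a = 4029.1 − 0.9(3469) = 4029.1 − 3122.1 = 907
C = 907 + 0.9(5021) = 5425.9
S = 5021 − 5425.9 = -404.9

S = -404.9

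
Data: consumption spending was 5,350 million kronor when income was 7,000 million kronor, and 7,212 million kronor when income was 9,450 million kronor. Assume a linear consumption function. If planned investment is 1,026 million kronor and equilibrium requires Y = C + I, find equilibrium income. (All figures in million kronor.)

MPC = (7212 − 5350)/(9450 − 7000) = 1862/2450 = 0.76
a = 5350 − 0.76(7000) = 30
Equilibrium: Y = 30 + 0.76Y + 1026
0.24Y = 1056, so Y = 1056/0.24 = 4400

Y = 4400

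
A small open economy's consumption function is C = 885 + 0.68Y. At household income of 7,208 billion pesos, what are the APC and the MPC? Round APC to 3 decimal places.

APC = 0.803; MPC = 0.68

MPC = 0.68 (the slope of the consumption function)
C = 885 + 0.68(7208) = 5786.44, so APC = 5786.44/7208 = 0.803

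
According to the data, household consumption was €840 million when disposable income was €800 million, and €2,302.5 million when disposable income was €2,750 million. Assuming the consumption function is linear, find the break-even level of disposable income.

MPC = (2302.5 − 840)/(2750 − 800) = 1462.5/1950 = 0.75
a = 840 − 0.75(800) = 840 − 600 = 240
Break-even: Y = a/(1−MPC) = 240/0.25 = 960

Y = 960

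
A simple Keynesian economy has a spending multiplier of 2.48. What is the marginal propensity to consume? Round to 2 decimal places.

MPC = 0.60

k = 1/(1 − MPC), so 1 − MPC = 1/k = 1/2.48 = 0.4032
MPC = 1 − 0.4032 = 0.60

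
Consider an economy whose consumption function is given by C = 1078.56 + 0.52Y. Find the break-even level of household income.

Y = 2247

At break-even, C = Y: 1078.56 + 0.52Y = Y
0.48Y = 1078.56, so Y = 1078.56/0.48 = 2247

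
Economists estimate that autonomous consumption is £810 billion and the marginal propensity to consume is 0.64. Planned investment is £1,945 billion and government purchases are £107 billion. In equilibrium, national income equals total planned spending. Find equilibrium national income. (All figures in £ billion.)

Y = 7950

Y = C + I + G = 810 + 0.64Y + 1945 + 107
Y − 0.64Y = 2862
0.36Y = 2862, so Y = 2862/0.36 = 7950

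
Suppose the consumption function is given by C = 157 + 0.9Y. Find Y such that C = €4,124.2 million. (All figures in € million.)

157 + 0.9Y = 4124.2
0.9Y = 3967.2, so Y = 3967.2/0.9 = 4408

Y = 4408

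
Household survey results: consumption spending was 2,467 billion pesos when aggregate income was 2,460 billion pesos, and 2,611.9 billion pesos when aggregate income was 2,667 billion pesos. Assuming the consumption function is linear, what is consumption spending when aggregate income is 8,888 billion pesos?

MPC = (2611.9 − 2467)/(2667 − 2460) = 144.9/207 = 0.7
a = 2467 − 0.7(2460) = 2467 − 1722 = 745
C = 745 + 0.7(8888) = 745 + 6221.6 = 6966.6

C = 6966.6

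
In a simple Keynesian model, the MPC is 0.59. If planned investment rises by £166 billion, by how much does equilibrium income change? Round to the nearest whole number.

ΔY ≈ 405

The multiplier is 1/(1 − MPC) = 1/0.41.
ΔY = 166/0.41 = 404.88 ≈ 405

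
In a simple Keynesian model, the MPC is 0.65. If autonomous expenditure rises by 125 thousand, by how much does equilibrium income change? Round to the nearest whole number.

The multiplier is 1/(1 − MPC) = 1/0.35.
ΔY = 125/0.35 = 357.14 ≈ 357

ΔY ≈ 357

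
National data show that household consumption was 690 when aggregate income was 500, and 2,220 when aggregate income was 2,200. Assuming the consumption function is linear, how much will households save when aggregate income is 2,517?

MPC = (2220 − 690)/(2200 − 500) = 1530/1700 = 0.9
a = 690 − 0.9(500) = 690 − 450 = 240
C = 240 + 0.9(2517) = 2505.3
S = 2517 − 2505.3 = 11.7

S = 11.7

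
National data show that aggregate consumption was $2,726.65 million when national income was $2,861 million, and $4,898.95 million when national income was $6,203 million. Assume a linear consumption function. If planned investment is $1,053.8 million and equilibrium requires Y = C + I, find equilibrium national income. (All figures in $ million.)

MPC = (4898.95 − 2726.65)/(6203 − 2861) = 2172.3/3342 = 0.65
a = 2726.65 − 0.65(2861) = 867
Equilibrium: Y = 867 + 0.65Y + 1053.8
0.35Y = 1920.8, so Y = 1920.8/0.35 = 5488

Y = 5488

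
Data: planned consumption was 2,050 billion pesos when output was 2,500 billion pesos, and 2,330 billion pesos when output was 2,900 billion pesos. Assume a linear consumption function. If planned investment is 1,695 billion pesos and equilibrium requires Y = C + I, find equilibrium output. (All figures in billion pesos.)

MPC = (2330 − 2050)/(2900 − 2500) = 280/400 = 0.7
a = 2050 − 0.7(2500) = 300
Equilibrium: Y = 300 + 0.7Y + 1695
0.3Y = 1995, so Y = 1995/0.3 = 6650

Y = 6650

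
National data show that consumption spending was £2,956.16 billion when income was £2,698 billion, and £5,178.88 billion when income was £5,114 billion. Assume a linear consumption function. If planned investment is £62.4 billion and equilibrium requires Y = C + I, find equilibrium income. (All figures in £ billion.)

Y = 6705

MPC = (5178.88 − 2956.16)/(5114 − 2698) = 2222.72/2416 = 0.92
a = 2956.16 − 0.92(2698) = 474
Equilibrium: Y = 474 + 0.92Y + 62.4
0.08Y = 536.4, so Y = 536.4/0.08 = 6705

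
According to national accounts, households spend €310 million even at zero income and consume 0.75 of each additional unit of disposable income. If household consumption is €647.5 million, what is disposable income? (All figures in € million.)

Y = 450

310 + 0.75Y = 647.5
0.75Y = 337.5, so Y = 337.5/0.75 = 450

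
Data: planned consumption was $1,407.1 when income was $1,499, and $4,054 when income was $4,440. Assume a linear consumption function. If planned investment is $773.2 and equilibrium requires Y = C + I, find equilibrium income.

Y = 8312

MPC = (4054 − 1407.1)/(4440 − 1499) = 2646.9/2941 = 0.9
a = 1407.1 − 0.9(1499) = 58
Equilibrium: Y = 58 + 0.9Y + 773.2
0.1Y = 831.2, so Y = 831.2/0.1 = 8312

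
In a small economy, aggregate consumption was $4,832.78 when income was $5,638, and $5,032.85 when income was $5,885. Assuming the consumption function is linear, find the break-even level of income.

Y = 1400

MPC = (5032.85 − 4832.78)/(5885 − 5638) = 200.07/247 = 0.81
a = 4832.78 − 0.81(5638) = 4832.78 − 4566.78 = 266
Break-even: Y = a/(1−MPC) = 266/0.19 = 1400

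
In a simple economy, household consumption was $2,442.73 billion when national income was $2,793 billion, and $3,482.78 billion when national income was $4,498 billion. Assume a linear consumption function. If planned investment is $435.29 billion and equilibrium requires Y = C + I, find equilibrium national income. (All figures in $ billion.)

MPC = (3482.78 − 2442.73)/(4498 − 2793) = 1040.05/1705 = 0.61
a = 2442.73 − 0.61(2793) = 739
Equilibrium: Y = 739 + 0.61Y + 435.29
0.39Y = 1174.29, so Y = 1174.29/0.39 = 3011

Y = 3011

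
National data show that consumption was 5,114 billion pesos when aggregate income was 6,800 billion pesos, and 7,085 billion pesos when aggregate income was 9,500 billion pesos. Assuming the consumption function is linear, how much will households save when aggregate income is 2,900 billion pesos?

S = 633

MPC = (7085 − 5114)/(9500 − 6800) = 1971/2700 = 0.73
a = 5114 − 0.73(6800) = 5114 − 4964 = 150
C = 150 + 0.73(2900) = 2267
S = 2900 − 2267 = 633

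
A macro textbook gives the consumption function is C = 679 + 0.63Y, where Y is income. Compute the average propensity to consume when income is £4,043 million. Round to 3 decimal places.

APC = 0.798

C = 679 + 0.63(4043) = 3226.09
APC = C/Y = 3226.09/4043 = 0.798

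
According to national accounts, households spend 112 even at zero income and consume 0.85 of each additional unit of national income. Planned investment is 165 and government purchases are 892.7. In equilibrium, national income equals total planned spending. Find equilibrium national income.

Y = 7798

Y = C + I + G = 112 + 0.85Y + 165 + 892.7
Y − 0.85Y = 1169.7
0.15Y = 1169.7, so Y = 1169.7/0.15 = 7798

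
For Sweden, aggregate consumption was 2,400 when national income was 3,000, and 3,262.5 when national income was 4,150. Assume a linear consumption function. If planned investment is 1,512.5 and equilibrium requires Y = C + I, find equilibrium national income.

MPC = (3262.5 − 2400)/(4150 − 3000) = 862.5/1150 = 0.75
a = 2400 − 0.75(3000) = 150
Equilibrium: Y = 150 + 0.75Y + 1512.5
0.25Y = 1662.5, so Y = 1662.5/0.25 = 6650

Y = 6650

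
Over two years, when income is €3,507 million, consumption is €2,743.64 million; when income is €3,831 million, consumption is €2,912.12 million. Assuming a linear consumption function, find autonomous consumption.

MPC = ΔC/ΔY = (2912.12 − 2743.64)/(3831 − 3507) = 168.48/324 = 0.52
a = C − MPC·Y = 2743.64 − 0.52(3507) = 2743.64 − 1823.64 = 920

a = 920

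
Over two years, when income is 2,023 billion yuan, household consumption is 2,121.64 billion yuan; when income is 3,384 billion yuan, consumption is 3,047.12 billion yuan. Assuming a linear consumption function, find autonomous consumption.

a = 746

MPC = ΔC/ΔY = (3047.12 − 2121.64)/(3384 − 2023) = 925.48/1361 = 0.68
a = C − MPC·Y = 2121.64 − 0.68(2023) = 2121.64 − 1375.64 = 746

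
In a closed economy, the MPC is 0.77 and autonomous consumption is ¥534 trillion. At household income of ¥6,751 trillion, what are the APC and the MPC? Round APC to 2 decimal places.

APC = 0.85; MPC = 0.77

MPC = 0.77 (the slope of the consumption function)
C = 534 + 0.77(6751) = 5732.27, so APC = 5732.27/6751 = 0.85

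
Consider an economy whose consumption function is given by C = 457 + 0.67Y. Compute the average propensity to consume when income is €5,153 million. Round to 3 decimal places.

C = 457 + 0.67(5153) = 3909.51
APC = C/Y = 3909.51/5153 = 0.759

APC = 0.759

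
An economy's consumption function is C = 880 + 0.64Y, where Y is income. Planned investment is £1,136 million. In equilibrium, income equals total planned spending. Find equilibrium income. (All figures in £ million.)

Y = 5600

Y = C + I = 880 + 0.64Y + 1136
Y − 0.64Y = 2016
0.36Y = 2016, so Y = 2016/0.36 = 5600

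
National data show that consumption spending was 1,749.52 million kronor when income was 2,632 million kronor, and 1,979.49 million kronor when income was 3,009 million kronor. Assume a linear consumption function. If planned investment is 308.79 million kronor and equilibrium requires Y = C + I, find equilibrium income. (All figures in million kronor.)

MPC = (1979.49 − 1749.52)/(3009 − 2632) = 229.97/377 = 0.61
a = 1749.52 − 0.61(2632) = 144
Equilibrium: Y = 144 + 0.61Y + 308.79
0.39Y = 452.79, so Y = 452.79/0.39 = 1161

Y = 1161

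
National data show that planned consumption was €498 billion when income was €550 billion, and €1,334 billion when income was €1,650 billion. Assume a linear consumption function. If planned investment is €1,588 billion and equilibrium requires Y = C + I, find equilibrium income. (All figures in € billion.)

Y = 6950

MPC = (1334 − 498)/(1650 − 550) = 836/1100 = 0.76
a = 498 − 0.76(550) = 80
Equilibrium: Y = 80 + 0.76Y + 1588
0.24Y = 1668, so Y = 1668/0.24 = 6950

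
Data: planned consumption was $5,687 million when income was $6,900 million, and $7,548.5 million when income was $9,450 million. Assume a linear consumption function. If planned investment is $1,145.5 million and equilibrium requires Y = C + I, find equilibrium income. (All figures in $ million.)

MPC = (7548.5 − 5687)/(9450 − 6900) = 1861.5/2550 = 0.73
a = 5687 − 0.73(6900) = 650
Equilibrium: Y = 650 + 0.73Y + 1145.5
0.27Y = 1795.5, so Y = 1795.5/0.27 = 6650

Y = 6650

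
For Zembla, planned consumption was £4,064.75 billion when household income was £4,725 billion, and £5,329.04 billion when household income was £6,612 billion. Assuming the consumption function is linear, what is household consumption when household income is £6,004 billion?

C = 4921.68

MPC = (5329.04 − 4064.75)/(6612 − 4725) = 1264.29/1887 = 0.67
a = 4064.75 − 0.67(4725) = 4064.75 − 3165.75 = 899
C = 899 + 0.67(6004) = 899 + 4022.68 = 4921.68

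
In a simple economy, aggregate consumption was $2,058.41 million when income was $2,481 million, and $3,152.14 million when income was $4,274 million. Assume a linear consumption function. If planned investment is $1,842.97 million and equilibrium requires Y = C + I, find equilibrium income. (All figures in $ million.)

MPC = (3152.14 − 2058.41)/(4274 − 2481) = 1093.73/1793 = 0.61
a = 2058.41 − 0.61(2481) = 545
Equilibrium: Y = 545 + 0.61Y + 1842.97
0.39Y = 2387.97, so Y = 2387.97/0.39 = 6123

Y = 6123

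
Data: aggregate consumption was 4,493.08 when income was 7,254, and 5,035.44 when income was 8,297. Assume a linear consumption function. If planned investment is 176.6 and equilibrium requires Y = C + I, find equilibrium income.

Y = 1870

MPC = (5035.44 − 4493.08)/(8297 − 7254) = 542.36/1043 = 0.52
a = 4493.08 − 0.52(7254) = 721
Equilibrium: Y = 721 + 0.52Y + 176.6
0.48Y = 897.6, so Y = 897.6/0.48 = 1870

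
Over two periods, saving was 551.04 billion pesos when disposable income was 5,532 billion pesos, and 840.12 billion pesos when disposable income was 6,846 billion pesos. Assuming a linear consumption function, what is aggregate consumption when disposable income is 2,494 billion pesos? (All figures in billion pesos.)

C = 2611.32

MPS = ΔS/ΔY = (840.12 − 551.04)/(6846 − 5532) = 289.08/1314 = 0.22
MPC = 1 − MPS = 0.78
Autonomous saving = 551.04 − 0.22(5532) = -666, so a = 666
C = 666 + 0.78(2494) = 666 + 1945.32 = 2611.32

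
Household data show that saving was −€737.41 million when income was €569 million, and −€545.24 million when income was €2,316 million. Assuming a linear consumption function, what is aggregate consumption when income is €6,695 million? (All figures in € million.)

C = 6758.55

MPS = ΔS/ΔY = (-545.24 − (-737.41))/(2316 − 569) = 192.17/1747 = 0.11
MPC = 1 − MPS = 0.89
Autonomous saving = -737.41 − 0.11(569) = -800, so a = 800
C = 800 + 0.89(6695) = 800 + 5958.55 = 6758.55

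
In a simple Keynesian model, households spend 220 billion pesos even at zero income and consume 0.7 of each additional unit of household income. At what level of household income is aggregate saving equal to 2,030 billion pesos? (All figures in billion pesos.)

Y = 7500

S = Y − C = -220 + 0.3Y
-220 + 0.3Y = 2030, so 0.3Y = 2250 and Y = 7500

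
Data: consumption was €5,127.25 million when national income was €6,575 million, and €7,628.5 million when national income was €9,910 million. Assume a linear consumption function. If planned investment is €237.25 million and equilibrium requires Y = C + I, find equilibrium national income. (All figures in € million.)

Y = 1733

MPC = (7628.5 − 5127.25)/(9910 − 6575) = 2501.25/3335 = 0.75
a = 5127.25 − 0.75(6575) = 196
Equilibrium: Y = 196 + 0.75Y + 237.25
0.25Y = 433.25, so Y = 433.25/0.25 = 1733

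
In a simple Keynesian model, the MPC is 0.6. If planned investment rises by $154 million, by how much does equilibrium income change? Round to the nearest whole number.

The multiplier is 1/(1 − MPC) = 1/0.4.
ΔY = 154/0.4 = 385.00 ≈ 385

ΔY ≈ 385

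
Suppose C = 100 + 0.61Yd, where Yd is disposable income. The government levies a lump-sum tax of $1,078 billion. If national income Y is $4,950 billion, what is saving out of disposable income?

S = 1410.08

Yd = Y − T = 4950 − 1078 = 3872
C = 100 + 0.61(3872) = 100 + 2361.92 = 2461.92
S = Yd − C = 3872 − 2461.92 = 1410.08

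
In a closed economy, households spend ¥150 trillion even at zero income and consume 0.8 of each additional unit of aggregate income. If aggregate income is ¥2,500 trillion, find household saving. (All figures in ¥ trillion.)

C = 150 + 0.8(2500) = 150 + 2000 = 2150
S = Y − C = 2500 − 2150 = 350

S = 350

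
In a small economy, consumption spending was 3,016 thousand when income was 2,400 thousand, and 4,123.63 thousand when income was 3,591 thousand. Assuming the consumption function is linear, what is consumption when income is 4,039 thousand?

MPC = (4123.63 − 3016)/(3591 − 2400) = 1107.63/1191 = 0.93
a = 3016 − 0.93(2400) = 3016 − 2232 = 784
C = 784 + 0.93(4039) = 784 + 3756.27 = 4540.27

C = 4540.27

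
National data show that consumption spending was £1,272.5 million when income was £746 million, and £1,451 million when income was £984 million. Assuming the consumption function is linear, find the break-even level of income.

Y = 2852

MPC = (1451 − 1272.5)/(984 − 746) = 178.5/238 = 0.75
a = 1272.5 − 0.75(746) = 1272.5 − 559.5 = 713
Break-even: Y = a/(1−MPC) = 713/0.25 = 2852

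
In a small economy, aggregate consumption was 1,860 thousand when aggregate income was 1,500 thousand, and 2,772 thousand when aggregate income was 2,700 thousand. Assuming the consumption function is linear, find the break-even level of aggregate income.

Y = 3000

MPC = (2772 − 1860)/(2700 − 1500) = 912/1200 = 0.76
a = 1860 − 0.76(1500) = 1860 − 1140 = 720
Break-even: Y = a/(1−MPC) = 720/0.24 = 3000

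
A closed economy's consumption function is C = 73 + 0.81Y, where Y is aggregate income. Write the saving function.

S = -73 + 0.19Y

S = Y − C = Y − (73 + 0.81Y) = -73 + (1 − 0.81)Y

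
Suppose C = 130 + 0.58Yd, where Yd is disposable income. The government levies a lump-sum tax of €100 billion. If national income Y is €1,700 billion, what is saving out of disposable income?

Yd = Y − T = 1700 − 100 = 1600
C = 130 + 0.58(1600) = 130 + 928 = 1058
S = Yd − C = 1600 − 1058 = 542

S = 542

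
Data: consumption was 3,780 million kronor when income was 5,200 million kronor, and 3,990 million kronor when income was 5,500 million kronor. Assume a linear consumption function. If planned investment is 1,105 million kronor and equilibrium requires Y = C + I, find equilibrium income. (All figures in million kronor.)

MPC = (3990 − 3780)/(5500 − 5200) = 210/300 = 0.7
a = 3780 − 0.7(5200) = 140
Equilibrium: Y = 140 + 0.7Y + 1105
0.3Y = 1245, so Y = 1245/0.3 = 4150

Y = 4150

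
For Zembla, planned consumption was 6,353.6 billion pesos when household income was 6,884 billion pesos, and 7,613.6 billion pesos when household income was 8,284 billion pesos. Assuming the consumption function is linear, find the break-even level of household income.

Y = 1580

MPC = (7613.6 − 6353.6)/(8284 − 6884) = 1260/1400 = 0.9
a = 6353.6 − 0.9(6884) = 6353.6 − 6195.6 = 158
Break-even: Y = a/(1−MPC) = 158/0.1 = 1580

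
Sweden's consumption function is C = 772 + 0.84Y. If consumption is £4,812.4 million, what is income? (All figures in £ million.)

772 + 0.84Y = 4812.4
0.84Y = 4040.4, so Y = 4040.4/0.84 = 4810

Y = 4810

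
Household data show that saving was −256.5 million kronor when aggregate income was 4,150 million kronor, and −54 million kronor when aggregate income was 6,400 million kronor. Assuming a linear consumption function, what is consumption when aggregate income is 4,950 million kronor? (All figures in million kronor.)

C = 5134.5

MPS = ΔS/ΔY = (-54 − (-256.5))/(6400 − 4150) = 202.5/2250 = 0.09
MPC = 1 − MPS = 0.91
Autonomous saving = -256.5 − 0.09(4150) = -630, so a = 630
C = 630 + 0.91(4950) = 630 + 4504.5 = 5134.5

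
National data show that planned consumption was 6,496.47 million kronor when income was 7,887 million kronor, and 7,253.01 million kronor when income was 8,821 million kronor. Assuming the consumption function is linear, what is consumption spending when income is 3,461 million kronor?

C = 2911.41

MPC = (7253.01 − 6496.47)/(8821 − 7887) = 756.54/934 = 0.81
a = 6496.47 − 0.81(7887) = 6496.47 − 6388.47 = 108
C = 108 + 0.81(3461) = 108 + 2803.41 = 2911.41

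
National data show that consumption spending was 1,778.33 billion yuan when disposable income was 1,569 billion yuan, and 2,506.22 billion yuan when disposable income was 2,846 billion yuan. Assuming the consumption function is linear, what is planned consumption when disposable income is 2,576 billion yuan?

MPC = (2506.22 − 1778.33)/(2846 − 1569) = 727.89/1277 = 0.57
a = 1778.33 − 0.57(1569) = 1778.33 − 894.33 = 884
C = 884 + 0.57(2576) = 884 + 1468.32 = 2352.32

C = 2352.32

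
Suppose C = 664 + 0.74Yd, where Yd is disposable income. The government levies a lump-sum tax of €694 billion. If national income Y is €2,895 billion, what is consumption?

C = 2292.74

Yd = Y − T = 2895 − 694 = 2201
C = 664 + 0.74(2201) = 664 + 1628.74 = 2292.74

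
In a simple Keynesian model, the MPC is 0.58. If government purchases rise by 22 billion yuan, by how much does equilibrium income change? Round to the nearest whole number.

ΔY ≈ 52

The multiplier is 1/(1 − MPC) = 1/0.42.
ΔY = 22/0.42 = 52.38 ≈ 52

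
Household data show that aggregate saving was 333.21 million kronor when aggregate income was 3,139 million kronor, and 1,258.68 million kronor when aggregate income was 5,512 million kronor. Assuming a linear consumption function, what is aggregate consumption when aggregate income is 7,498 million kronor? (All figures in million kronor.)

MPS = ΔS/ΔY = (1258.68 − 333.21)/(5512 − 3139) = 925.47/2373 = 0.39
MPC = 1 − MPS = 0.61
Autonomous saving = 333.21 − 0.39(3139) = -891, so a = 891
C = 891 + 0.61(7498) = 891 + 4573.78 = 5464.78

C = 5464.78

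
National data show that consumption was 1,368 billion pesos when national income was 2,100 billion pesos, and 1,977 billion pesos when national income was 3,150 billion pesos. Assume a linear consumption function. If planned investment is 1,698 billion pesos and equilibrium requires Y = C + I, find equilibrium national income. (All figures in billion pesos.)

Y = 4400

MPC = (1977 − 1368)/(3150 − 2100) = 609/1050 = 0.58
a = 1368 − 0.58(2100) = 150
Equilibrium: Y = 150 + 0.58Y + 1698
0.42Y = 1848, so Y = 1848/0.42 = 4400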